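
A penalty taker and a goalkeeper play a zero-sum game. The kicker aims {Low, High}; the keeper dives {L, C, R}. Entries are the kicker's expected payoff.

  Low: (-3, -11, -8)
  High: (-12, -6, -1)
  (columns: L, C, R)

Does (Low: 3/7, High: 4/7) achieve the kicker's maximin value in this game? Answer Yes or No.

Yes

Against L this mix gives (3/7)·(-3) + (4/7)·(-12) = -57/7.
Against C this mix gives (3/7)·(-11) + (4/7)·(-6) = -57/7.
Against R this mix gives (3/7)·(-8) + (4/7)·(-1) = -4.
All of the keeper's active replies (L, C) yield -57/7, and no column does worse for the kicker. The mix makes the keeper indifferent and guarantees -57/7, so it is optimal.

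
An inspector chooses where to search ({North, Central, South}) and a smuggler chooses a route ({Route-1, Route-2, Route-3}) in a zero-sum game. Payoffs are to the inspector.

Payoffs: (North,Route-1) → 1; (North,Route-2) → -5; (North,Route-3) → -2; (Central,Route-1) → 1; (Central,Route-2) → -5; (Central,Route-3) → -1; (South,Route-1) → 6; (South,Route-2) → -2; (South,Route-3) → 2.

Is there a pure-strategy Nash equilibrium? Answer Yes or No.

Row minima: North → -5, Central → -5, South → -2; maximin = -2.
Column maxima: Route-1 → 6, Route-2 → -2, Route-3 → 2; minimax = -2.
maximin = minimax = -2, so a saddle point exists.

Yes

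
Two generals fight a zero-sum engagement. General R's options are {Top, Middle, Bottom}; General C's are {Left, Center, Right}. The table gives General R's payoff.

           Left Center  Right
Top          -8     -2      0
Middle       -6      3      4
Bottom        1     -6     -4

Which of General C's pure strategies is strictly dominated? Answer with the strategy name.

Center holds General R's payoff strictly below Right in every row: -2 < 0, 3 < 4, -6 < -4.
So Right is strictly dominated for General C.

Right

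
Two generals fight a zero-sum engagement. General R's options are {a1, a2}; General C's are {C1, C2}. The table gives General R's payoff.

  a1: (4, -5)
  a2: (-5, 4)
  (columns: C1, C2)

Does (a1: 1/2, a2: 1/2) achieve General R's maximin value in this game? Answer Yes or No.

Yes

Against C1 this mix gives (1/2)·4 + (1/2)·(-5) = -1/2.
Against C2 this mix gives (1/2)·(-5) + (1/2)·4 = -1/2.
All of General C's active replies (C1, C2) yield -1/2, and no column does worse for General R. The mix makes General C indifferent and guarantees -1/2, so it is optimal.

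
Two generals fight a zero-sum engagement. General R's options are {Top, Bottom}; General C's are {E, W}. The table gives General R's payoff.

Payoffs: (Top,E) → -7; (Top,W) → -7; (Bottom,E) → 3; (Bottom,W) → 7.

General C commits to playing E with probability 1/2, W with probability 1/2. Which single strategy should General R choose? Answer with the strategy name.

Bottom

Expected payoff of Top: (1/2)·(-7) + (1/2)·(-7) = -7.
Expected payoff of Bottom: (1/2)·3 + (1/2)·7 = 5.
The largest is 5, so General R's best response is Bottom.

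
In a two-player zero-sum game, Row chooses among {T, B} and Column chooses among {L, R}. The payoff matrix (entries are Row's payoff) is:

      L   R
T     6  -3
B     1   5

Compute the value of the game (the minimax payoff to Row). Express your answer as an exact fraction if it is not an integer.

Row minima: T → -3, B → 1; maximin = 1.
Column maxima: L → 6, R → 5; minimax = 5.
1 ≠ 5, so there is no saddle point; optimal play is mixed.
Let Row play T with probability p. Expected payoff against L: 6p + 1(1−p) = 5p + 1; against R: (-3)p + 5(1−p) = −8p + 5.
Setting these equal: 5p + 1 = −8p + 5 ⇒ 13p = 4 ⇒ p = 4/13, and the value is (5)·(4/13) + 1 = 33/13.
For Column: with q = P(L), equating T's and B's payoffs gives 9q − 3 = −4q + 5 ⇒ q = 8/13.

33/13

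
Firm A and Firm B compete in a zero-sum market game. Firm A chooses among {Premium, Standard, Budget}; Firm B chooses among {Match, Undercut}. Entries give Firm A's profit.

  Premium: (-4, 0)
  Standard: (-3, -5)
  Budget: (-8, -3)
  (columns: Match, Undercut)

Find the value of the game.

-10/3

Row minima: Premium → -4, Standard → -5, Budget → -8; maximin = -4.
Column maxima: Match → -3, Undercut → 0; minimax = -3.
-4 ≠ -3, so there is no saddle point; optimal play is mixed.
Budget is strictly dominated by Premium, so Firm A never plays it.
On the remaining 2×2 (Premium, Standard vs Match, Undercut):
Let Firm A play Premium with probability p. Expected payoff against Match: (-4)p + (-3)(1−p) = −p − 3; against Undercut: 0p + (-5)(1−p) = 5p − 5.
Setting these equal: −p − 3 = 5p − 5 ⇒ −6p = -2 ⇒ p = 1/3, and the value is (-1)·(1/3) − 3 = -10/3.
For Firm B: with q = P(Match), equating Premium's and Standard's payoffs gives −4q = 2q − 5 ⇒ q = 5/6.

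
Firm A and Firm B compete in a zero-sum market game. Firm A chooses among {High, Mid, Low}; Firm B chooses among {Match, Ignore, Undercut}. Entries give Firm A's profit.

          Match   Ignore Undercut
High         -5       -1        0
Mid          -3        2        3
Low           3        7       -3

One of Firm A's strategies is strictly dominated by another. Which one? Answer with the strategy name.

High

Mid gives a strictly higher payoff than High against every column: -3 > -5, 2 > -1, 3 > 0.
So High is strictly dominated and Firm A never plays it.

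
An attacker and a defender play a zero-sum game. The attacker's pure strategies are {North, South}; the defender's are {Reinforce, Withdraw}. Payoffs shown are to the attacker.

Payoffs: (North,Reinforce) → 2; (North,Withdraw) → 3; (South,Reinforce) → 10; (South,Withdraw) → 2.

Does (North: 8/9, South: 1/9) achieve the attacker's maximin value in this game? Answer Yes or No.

Yes

Against Reinforce this mix gives (8/9)·2 + (1/9)·10 = 26/9.
Against Withdraw this mix gives (8/9)·3 + (1/9)·2 = 26/9.
All of the defender's active replies (Reinforce, Withdraw) yield 26/9, and no column does worse for the attacker. The mix makes the defender indifferent and guarantees 26/9, so it is optimal.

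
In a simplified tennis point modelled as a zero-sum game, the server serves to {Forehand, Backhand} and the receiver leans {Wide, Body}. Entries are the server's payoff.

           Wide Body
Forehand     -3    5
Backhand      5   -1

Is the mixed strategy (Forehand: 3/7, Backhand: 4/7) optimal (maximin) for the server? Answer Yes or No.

Against Wide this mix gives (3/7)·(-3) + (4/7)·5 = 11/7.
Against Body this mix gives (3/7)·5 + (4/7)·(-1) = 11/7.
All of the receiver's active replies (Wide, Body) yield 11/7, and no column does worse for the server. The mix makes the receiver indifferent and guarantees 11/7, so it is optimal.

Yes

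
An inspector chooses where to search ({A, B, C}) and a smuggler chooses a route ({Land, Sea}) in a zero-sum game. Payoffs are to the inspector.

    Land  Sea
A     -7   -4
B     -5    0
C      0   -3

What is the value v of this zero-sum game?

-15/8

Row minima: A → -7, B → -5, C → -3; maximin = -3.
Column maxima: Land → 0, Sea → 0; minimax = 0.
-3 ≠ 0, so there is no saddle point; optimal play is mixed.
A is strictly dominated by B, so the inspector never plays it.
On the remaining 2×2 (B, C vs Land, Sea):
Let the inspector play B with probability p. Expected payoff against Land: (-5)p + 0(1−p) = −5p; against Sea: 0p + (-3)(1−p) = 3p − 3.
Setting these equal: −5p = 3p − 3 ⇒ −8p = -3 ⇒ p = 3/8, and the value is (-5)·(3/8) = -15/8.
For the smuggler: with q = P(Land), equating B's and C's payoffs gives −5q = 3q − 3 ⇒ q = 3/8.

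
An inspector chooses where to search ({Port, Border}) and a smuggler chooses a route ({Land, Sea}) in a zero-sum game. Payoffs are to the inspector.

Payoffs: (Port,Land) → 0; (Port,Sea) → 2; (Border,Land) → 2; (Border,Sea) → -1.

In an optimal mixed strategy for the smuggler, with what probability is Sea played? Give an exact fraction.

Row minima: Port → 0, Border → -1; maximin = 0.
Column maxima: Land → 2, Sea → 2; minimax = 2.
0 ≠ 2, so there is no saddle point; optimal play is mixed.
Let the inspector play Port with probability p. Expected payoff against Land: 0p + 2(1−p) = −2p + 2; against Sea: 2p + (-1)(1−p) = 3p − 1.
Setting these equal: −2p + 2 = 3p − 1 ⇒ −5p = -3 ⇒ p = 3/5, and the value is (-2)·(3/5) + 2 = 4/5.
For the smuggler: with q = P(Land), equating Port's and Border's payoffs gives −2q + 2 = 3q − 1 ⇒ q = 3/5.

2/5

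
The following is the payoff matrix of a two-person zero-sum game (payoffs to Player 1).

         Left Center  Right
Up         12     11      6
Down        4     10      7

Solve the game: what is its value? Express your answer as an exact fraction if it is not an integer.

Row minima: Up → 6, Down → 4; maximin = 6.
Column maxima: Left → 12, Center → 11, Right → 7; minimax = 7.
6 ≠ 7, so there is no saddle point; optimal play is mixed.
Center is strictly dominated by Right (it gives Player 1 strictly more in every row), so Player 2 never plays it.
On the remaining 2×2 (Up, Down vs Left, Right):
Let Player 1 play Up with probability p. Expected payoff against Left: 12p + 4(1−p) = 8p + 4; against Right: 6p + 7(1−p) = −p + 7.
Setting these equal: 8p + 4 = −p + 7 ⇒ 9p = 3 ⇒ p = 1/3, and the value is (8)·(1/3) + 4 = 20/3.
For Player 2: with q = P(Left), equating Up's and Down's payoffs gives 6q + 6 = −3q + 7 ⇒ q = 1/9.

20/3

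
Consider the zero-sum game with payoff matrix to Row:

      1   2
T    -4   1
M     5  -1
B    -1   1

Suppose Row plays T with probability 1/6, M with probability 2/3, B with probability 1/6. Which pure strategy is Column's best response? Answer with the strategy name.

2

If Column plays 1, Row's expected payoff is (1/6)·(-4) + (2/3)·5 + (1/6)·(-1) = 5/2.
If Column plays 2, Row's expected payoff is (1/6)·1 + (2/3)·(-1) + (1/6)·1 = -1/3.
Column minimizes Row's payoff; the smallest is -1/3, so the best response is 2.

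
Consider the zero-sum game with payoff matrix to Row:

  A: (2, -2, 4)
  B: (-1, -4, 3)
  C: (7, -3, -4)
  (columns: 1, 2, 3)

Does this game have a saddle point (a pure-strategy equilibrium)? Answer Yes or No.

Yes

Row minima: A → -2, B → -4, C → -4; maximin = -2.
Column maxima: 1 → 7, 2 → -2, 3 → 4; minimax = -2.
maximin = minimax = -2, so a saddle point exists.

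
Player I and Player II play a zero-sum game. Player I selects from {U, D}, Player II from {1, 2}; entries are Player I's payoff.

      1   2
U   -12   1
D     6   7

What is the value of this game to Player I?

Row minima: U → -12, D → 6; maximin = 6.
Column maxima: 1 → 6, 2 → 7; minimax = 6.
Since maximin = minimax = 6, there is a saddle point and the value is 6.

6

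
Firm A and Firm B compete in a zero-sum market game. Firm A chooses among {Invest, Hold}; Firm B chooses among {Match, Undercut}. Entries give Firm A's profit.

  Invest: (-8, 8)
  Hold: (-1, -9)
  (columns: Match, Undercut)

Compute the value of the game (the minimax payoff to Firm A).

-10/3

Row minima: Invest → -8, Hold → -9; maximin = -8.
Column maxima: Match → -1, Undercut → 8; minimax = -1.
-8 ≠ -1, so there is no saddle point; optimal play is mixed.
Let Firm A play Invest with probability p. Expected payoff against Match: (-8)p + (-1)(1−p) = −7p − 1; against Undercut: 8p + (-9)(1−p) = 17p − 9.
Setting these equal: −7p − 1 = 17p − 9 ⇒ −24p = -8 ⇒ p = 1/3, and the value is (-7)·(1/3) − 1 = -10/3.
For Firm B: with q = P(Match), equating Invest's and Hold's payoffs gives −16q + 8 = 8q − 9 ⇒ q = 17/24.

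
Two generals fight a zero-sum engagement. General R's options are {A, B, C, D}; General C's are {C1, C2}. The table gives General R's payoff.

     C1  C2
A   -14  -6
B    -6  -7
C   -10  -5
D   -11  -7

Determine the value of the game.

-20/3

Row minima: A → -14, B → -7, C → -10, D → -11; maximin = -7.
Column maxima: C1 → -6, C2 → -5; minimax = -6.
-7 ≠ -6, so there is no saddle point; optimal play is mixed.
A is strictly dominated by C, so General R never plays it.
D is strictly dominated by C, so General R never plays it.
On the remaining 2×2 (B, C vs C1, C2):
Let General R play B with probability p. Expected payoff against C1: (-6)p + (-10)(1−p) = 4p − 10; against C2: (-7)p + (-5)(1−p) = −2p − 5.
Setting these equal: 4p − 10 = −2p − 5 ⇒ 6p = 5 ⇒ p = 5/6, and the value is (4)·(5/6) − 10 = -20/3.
For General C: with q = P(C1), equating B's and C's payoffs gives q − 7 = −5q − 5 ⇒ q = 1/3.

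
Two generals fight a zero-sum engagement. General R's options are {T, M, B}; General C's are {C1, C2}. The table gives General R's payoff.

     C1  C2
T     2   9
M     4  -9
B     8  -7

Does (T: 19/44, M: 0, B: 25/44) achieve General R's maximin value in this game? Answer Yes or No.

No

Against C1 this mix gives (19/44)·2 + (25/44)·8 = 119/22.
Against C2 this mix gives (19/44)·9 + (25/44)·(-7) = -1/11.
General C will play C2, holding General R to -1/11. Shifting weight toward the row that does better against C2 would raise this floor (the equalizing mix achieves 43/11 against both C2 and C1), so the proposed strategy is not optimal.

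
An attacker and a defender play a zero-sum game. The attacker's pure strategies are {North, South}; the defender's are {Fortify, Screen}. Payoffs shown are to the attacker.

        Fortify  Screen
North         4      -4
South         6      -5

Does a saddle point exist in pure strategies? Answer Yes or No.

Yes

Row minima: North → -4, South → -5; maximin = -4.
Column maxima: Fortify → 6, Screen → -4; minimax = -4.
maximin = minimax = -4, so a saddle point exists.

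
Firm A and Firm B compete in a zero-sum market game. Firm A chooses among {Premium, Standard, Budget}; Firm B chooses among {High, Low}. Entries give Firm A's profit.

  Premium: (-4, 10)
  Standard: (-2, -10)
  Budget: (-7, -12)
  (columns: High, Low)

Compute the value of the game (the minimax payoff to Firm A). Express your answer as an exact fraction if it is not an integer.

Row minima: Premium → -4, Standard → -10, Budget → -12; maximin = -4.
Column maxima: High → -2, Low → 10; minimax = -2.
-4 ≠ -2, so there is no saddle point; optimal play is mixed.
Budget is strictly dominated by Premium, so Firm A never plays it.
On the remaining 2×2 (Premium, Standard vs High, Low):
Let Firm A play Premium with probability p. Expected payoff against High: (-4)p + (-2)(1−p) = −2p − 2; against Low: 10p + (-10)(1−p) = 20p − 10.
Setting these equal: −2p − 2 = 20p − 10 ⇒ −22p = -8 ⇒ p = 4/11, and the value is (-2)·(4/11) − 2 = -30/11.
For Firm B: with q = P(High), equating Premium's and Standard's payoffs gives −14q + 10 = 8q − 10 ⇒ q = 10/11.

-30/11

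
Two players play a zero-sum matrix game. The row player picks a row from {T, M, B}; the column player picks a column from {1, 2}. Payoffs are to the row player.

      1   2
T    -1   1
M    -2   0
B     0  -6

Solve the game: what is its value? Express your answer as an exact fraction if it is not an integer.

-3/4

Row minima: T → -1, M → -2, B → -6; maximin = -1.
Column maxima: 1 → 0, 2 → 1; minimax = 0.
-1 ≠ 0, so there is no saddle point; optimal play is mixed.
M is strictly dominated by T, so the row player never plays it.
On the remaining 2×2 (T, B vs 1, 2):
Let the row player play T with probability p. Expected payoff against 1: (-1)p + 0(1−p) = −p; against 2: 1p + (-6)(1−p) = 7p − 6.
Setting these equal: −p = 7p − 6 ⇒ −8p = -6 ⇒ p = 3/4, and the value is (-1)·(3/4) = -3/4.
For the column player: with q = P(1), equating T's and B's payoffs gives −2q + 1 = 6q − 6 ⇒ q = 7/8.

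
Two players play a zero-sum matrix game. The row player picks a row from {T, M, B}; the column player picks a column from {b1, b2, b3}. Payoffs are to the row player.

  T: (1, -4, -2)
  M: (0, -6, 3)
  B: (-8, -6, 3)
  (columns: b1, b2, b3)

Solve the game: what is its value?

-4

Row minima: T → -4, M → -6, B → -8; maximin = -4.
Column maxima: b1 → 1, b2 → -4, b3 → 3; minimax = -4.
Since maximin = minimax = -4, there is a saddle point and the value is -4.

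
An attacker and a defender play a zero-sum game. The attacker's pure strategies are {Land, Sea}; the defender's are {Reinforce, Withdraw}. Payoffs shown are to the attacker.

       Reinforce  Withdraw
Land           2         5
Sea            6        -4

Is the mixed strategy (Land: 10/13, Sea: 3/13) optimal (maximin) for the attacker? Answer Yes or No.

Yes

Against Reinforce this mix gives (10/13)·2 + (3/13)·6 = 38/13.
Against Withdraw this mix gives (10/13)·5 + (3/13)·(-4) = 38/13.
All of the defender's active replies (Reinforce, Withdraw) yield 38/13, and no column does worse for the attacker. The mix makes the defender indifferent and guarantees 38/13, so it is optimal.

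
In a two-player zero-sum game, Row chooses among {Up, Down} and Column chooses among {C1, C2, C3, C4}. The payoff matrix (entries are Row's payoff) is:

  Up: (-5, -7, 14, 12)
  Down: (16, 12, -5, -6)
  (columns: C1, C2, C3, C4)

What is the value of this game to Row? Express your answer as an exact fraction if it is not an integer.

Row minima: Up → -7, Down → -6; maximin = -6.
Column maxima: C1 → 16, C2 → 12, C3 → 14, C4 → 12; minimax = 12.
-6 ≠ 12, so there is no saddle point; optimal play is mixed.
C1 is strictly dominated by C2 (it gives Row strictly more in every row), so Column never plays it.
C3 is strictly dominated by C4 (it gives Row strictly more in every row), so Column never plays it.
On the remaining 2×2 (Up, Down vs C2, C4):
Let Row play Up with probability p. Expected payoff against C2: (-7)p + 12(1−p) = −19p + 12; against C4: 12p + (-6)(1−p) = 18p − 6.
Setting these equal: −19p + 12 = 18p − 6 ⇒ −37p = -18 ⇒ p = 18/37, and the value is (-19)·(18/37) + 12 = 102/37.
For Column: with q = P(C2), equating Up's and Down's payoffs gives −19q + 12 = 18q − 6 ⇒ q = 18/37.

102/37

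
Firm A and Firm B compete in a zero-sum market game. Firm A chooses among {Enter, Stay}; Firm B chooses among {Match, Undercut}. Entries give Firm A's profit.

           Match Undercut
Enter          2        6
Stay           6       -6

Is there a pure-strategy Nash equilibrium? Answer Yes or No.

Row minima: Enter → 2, Stay → -6; maximin = 2.
Column maxima: Match → 6, Undercut → 6; minimax = 6.
2 ≠ 6, so no pure-strategy equilibrium exists.

No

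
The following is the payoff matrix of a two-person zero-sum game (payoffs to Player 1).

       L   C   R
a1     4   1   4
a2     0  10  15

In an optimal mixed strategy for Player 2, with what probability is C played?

Row minima: a1 → 1, a2 → 0; maximin = 1.
Column maxima: L → 4, C → 10, R → 15; minimax = 4.
1 ≠ 4, so there is no saddle point; optimal play is mixed.
R is strictly dominated by C (it gives Player 1 strictly more in every row), so Player 2 never plays it.
On the remaining 2×2 (a1, a2 vs L, C):
Let Player 1 play a1 with probability p. Expected payoff against L: 4p + 0(1−p) = 4p; against C: 1p + 10(1−p) = −9p + 10.
Setting these equal: 4p = −9p + 10 ⇒ 13p = 10 ⇒ p = 10/13, and the value is (4)·(10/13) = 40/13.
For Player 2: with q = P(L), equating a1's and a2's payoffs gives 3q + 1 = −10q + 10 ⇒ q = 9/13.

4/13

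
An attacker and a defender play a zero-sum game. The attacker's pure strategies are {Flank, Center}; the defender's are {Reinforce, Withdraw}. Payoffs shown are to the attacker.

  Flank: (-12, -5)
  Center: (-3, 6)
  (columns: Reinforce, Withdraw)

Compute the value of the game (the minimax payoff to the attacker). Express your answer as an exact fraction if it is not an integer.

Row minima: Flank → -12, Center → -3; maximin = -3.
Column maxima: Reinforce → -3, Withdraw → 6; minimax = -3.
Since maximin = minimax = -3, there is a saddle point and the value is -3.

-3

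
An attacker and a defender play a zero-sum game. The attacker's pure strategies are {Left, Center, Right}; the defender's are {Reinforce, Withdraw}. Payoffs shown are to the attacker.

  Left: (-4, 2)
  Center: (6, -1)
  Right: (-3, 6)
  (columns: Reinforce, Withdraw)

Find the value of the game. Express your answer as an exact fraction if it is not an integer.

33/16

Row minima: Left → -4, Center → -1, Right → -3; maximin = -1.
Column maxima: Reinforce → 6, Withdraw → 6; minimax = 6.
-1 ≠ 6, so there is no saddle point; optimal play is mixed.
Left is strictly dominated by Right, so the attacker never plays it.
On the remaining 2×2 (Center, Right vs Reinforce, Withdraw):
Let the attacker play Center with probability p. Expected payoff against Reinforce: 6p + (-3)(1−p) = 9p − 3; against Withdraw: (-1)p + 6(1−p) = −7p + 6.
Setting these equal: 9p − 3 = −7p + 6 ⇒ 16p = 9 ⇒ p = 9/16, and the value is (9)·(9/16) − 3 = 33/16.
For the defender: with q = P(Reinforce), equating Center's and Right's payoffs gives 7q − 1 = −9q + 6 ⇒ q = 7/16.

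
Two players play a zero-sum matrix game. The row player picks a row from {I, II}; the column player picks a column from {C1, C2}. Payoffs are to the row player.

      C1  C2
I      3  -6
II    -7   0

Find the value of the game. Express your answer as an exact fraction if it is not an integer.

Row minima: I → -6, II → -7; maximin = -6.
Column maxima: C1 → 3, C2 → 0; minimax = 0.
-6 ≠ 0, so there is no saddle point; optimal play is mixed.
Let the row player play I with probability p. Expected payoff against C1: 3p + (-7)(1−p) = 10p − 7; against C2: (-6)p + 0(1−p) = −6p.
Setting these equal: 10p − 7 = −6p ⇒ 16p = 7 ⇒ p = 7/16, and the value is (10)·(7/16) − 7 = -21/8.
For the column player: with q = P(C1), equating I's and II's payoffs gives 9q − 6 = −7q ⇒ q = 3/8.

-21/8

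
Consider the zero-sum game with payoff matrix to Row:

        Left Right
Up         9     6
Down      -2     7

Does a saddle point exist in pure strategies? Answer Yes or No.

No

Row minima: Up → 6, Down → -2; maximin = 6.
Column maxima: Left → 9, Right → 7; minimax = 7.
6 ≠ 7, so no pure-strategy equilibrium exists.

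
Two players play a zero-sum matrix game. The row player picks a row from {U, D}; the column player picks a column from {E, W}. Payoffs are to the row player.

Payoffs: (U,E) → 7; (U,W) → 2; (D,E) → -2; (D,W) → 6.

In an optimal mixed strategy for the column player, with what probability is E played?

Row minima: U → 2, D → -2; maximin = 2.
Column maxima: E → 7, W → 6; minimax = 6.
2 ≠ 6, so there is no saddle point; optimal play is mixed.
Let the row player play U with probability p. Expected payoff against E: 7p + (-2)(1−p) = 9p − 2; against W: 2p + 6(1−p) = −4p + 6.
Setting these equal: 9p − 2 = −4p + 6 ⇒ 13p = 8 ⇒ p = 8/13, and the value is (9)·(8/13) − 2 = 46/13.
For the column player: with q = P(E), equating U's and D's payoffs gives 5q + 2 = −8q + 6 ⇒ q = 4/13.

4/13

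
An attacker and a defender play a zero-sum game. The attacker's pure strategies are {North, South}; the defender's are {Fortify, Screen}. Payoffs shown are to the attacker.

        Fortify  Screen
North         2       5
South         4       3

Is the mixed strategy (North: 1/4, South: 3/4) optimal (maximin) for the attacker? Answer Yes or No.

Yes

Against Fortify this mix gives (1/4)·2 + (3/4)·4 = 7/2.
Against Screen this mix gives (1/4)·5 + (3/4)·3 = 7/2.
All of the defender's active replies (Fortify, Screen) yield 7/2, and no column does worse for the attacker. The mix makes the defender indifferent and guarantees 7/2, so it is optimal.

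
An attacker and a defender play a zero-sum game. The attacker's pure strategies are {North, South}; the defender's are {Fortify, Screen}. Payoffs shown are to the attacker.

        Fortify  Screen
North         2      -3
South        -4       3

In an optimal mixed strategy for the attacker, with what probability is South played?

5/12

Row minima: North → -3, South → -4; maximin = -3.
Column maxima: Fortify → 2, Screen → 3; minimax = 2.
-3 ≠ 2, so there is no saddle point; optimal play is mixed.
Let the attacker play North with probability p. Expected payoff against Fortify: 2p + (-4)(1−p) = 6p − 4; against Screen: (-3)p + 3(1−p) = −6p + 3.
Setting these equal: 6p − 4 = −6p + 3 ⇒ 12p = 7 ⇒ p = 7/12, and the value is (6)·(7/12) − 4 = -1/2.
For the defender: with q = P(Fortify), equating North's and South's payoffs gives 5q − 3 = −7q + 3 ⇒ q = 1/2.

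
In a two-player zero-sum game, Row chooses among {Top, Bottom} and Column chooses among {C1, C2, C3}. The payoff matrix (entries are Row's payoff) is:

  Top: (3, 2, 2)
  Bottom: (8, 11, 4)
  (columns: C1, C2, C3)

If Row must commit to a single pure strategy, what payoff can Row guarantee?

4

Row minima: Top → 2, Bottom → 4.
The best of these is 4.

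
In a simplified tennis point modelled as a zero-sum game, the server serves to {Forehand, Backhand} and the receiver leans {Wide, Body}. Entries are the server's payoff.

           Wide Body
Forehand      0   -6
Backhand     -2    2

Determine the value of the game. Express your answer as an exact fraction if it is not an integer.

-6/5

Row minima: Forehand → -6, Backhand → -2; maximin = -2.
Column maxima: Wide → 0, Body → 2; minimax = 0.
-2 ≠ 0, so there is no saddle point; optimal play is mixed.
Let the server play Forehand with probability p. Expected payoff against Wide: 0p + (-2)(1−p) = 2p − 2; against Body: (-6)p + 2(1−p) = −8p + 2.
Setting these equal: 2p − 2 = −8p + 2 ⇒ 10p = 4 ⇒ p = 2/5, and the value is (2)·(2/5) − 2 = -6/5.
For the receiver: with q = P(Wide), equating Forehand's and Backhand's payoffs gives 6q − 6 = −4q + 2 ⇒ q = 4/5.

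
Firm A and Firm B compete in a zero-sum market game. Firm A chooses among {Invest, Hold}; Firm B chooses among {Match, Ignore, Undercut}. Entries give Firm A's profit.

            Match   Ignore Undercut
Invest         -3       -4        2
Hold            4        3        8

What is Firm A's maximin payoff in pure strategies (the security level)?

3

Row minima: Invest → -4, Hold → 3.
The best of these is 3.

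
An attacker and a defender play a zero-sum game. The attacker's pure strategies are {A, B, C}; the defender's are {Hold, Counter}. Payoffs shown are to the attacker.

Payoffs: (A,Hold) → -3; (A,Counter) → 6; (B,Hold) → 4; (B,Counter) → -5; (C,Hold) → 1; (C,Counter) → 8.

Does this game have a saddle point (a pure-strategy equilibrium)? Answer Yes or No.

Row minima: A → -3, B → -5, C → 1; maximin = 1.
Column maxima: Hold → 4, Counter → 8; minimax = 4.
1 ≠ 4, so no pure-strategy equilibrium exists.

No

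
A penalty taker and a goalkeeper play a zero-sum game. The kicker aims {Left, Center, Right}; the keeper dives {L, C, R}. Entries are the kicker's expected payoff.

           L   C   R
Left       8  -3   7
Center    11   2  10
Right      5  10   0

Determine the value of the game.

50/9

Row minima: Left → -3, Center → 2, Right → 0; maximin = 2.
Column maxima: L → 11, C → 10, R → 10; minimax = 10.
2 ≠ 10, so there is no saddle point; optimal play is mixed.
Left is strictly dominated by Center, so the kicker never plays it.
L is strictly dominated by R (it gives the kicker strictly more in every row), so the keeper never plays it.
On the remaining 2×2 (Center, Right vs C, R):
Let the kicker play Center with probability p. Expected payoff against C: 2p + 10(1−p) = −8p + 10; against R: 10p + 0(1−p) = 10p.
Setting these equal: −8p + 10 = 10p ⇒ −18p = -10 ⇒ p = 5/9, and the value is (-8)·(5/9) + 10 = 50/9.
For the keeper: with q = P(C), equating Center's and Right's payoffs gives −8q + 10 = 10q ⇒ q = 5/9.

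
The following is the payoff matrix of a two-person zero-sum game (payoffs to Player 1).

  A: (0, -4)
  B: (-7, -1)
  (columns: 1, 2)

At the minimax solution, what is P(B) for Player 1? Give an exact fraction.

2/5

Row minima: A → -4, B → -7; maximin = -4.
Column maxima: 1 → 0, 2 → -1; minimax = -1.
-4 ≠ -1, so there is no saddle point; optimal play is mixed.
Let Player 1 play A with probability p. Expected payoff against 1: 0p + (-7)(1−p) = 7p − 7; against 2: (-4)p + (-1)(1−p) = −3p − 1.
Setting these equal: 7p − 7 = −3p − 1 ⇒ 10p = 6 ⇒ p = 3/5, and the value is (7)·(3/5) − 7 = -14/5.
For Player 2: with q = P(1), equating A's and B's payoffs gives 4q − 4 = −6q − 1 ⇒ q = 3/10.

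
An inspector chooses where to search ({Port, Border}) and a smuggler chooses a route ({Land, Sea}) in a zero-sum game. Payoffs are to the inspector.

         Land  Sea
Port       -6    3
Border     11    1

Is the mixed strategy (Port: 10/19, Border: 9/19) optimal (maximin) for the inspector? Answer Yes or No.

Yes

Against Land this mix gives (10/19)·(-6) + (9/19)·11 = 39/19.
Against Sea this mix gives (10/19)·3 + (9/19)·1 = 39/19.
All of the smuggler's active replies (Land, Sea) yield 39/19, and no column does worse for the inspector. The mix makes the smuggler indifferent and guarantees 39/19, so it is optimal.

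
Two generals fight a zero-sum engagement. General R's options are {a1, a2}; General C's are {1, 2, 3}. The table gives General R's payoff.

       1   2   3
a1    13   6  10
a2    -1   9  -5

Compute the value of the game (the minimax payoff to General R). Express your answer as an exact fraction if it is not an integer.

20/3

Row minima: a1 → 6, a2 → -5; maximin = 6.
Column maxima: 1 → 13, 2 → 9, 3 → 10; minimax = 9.
6 ≠ 9, so there is no saddle point; optimal play is mixed.
1 is strictly dominated by 3 (it gives General R strictly more in every row), so General C never plays it.
On the remaining 2×2 (a1, a2 vs 2, 3):
Let General R play a1 with probability p. Expected payoff against 2: 6p + 9(1−p) = −3p + 9; against 3: 10p + (-5)(1−p) = 15p − 5.
Setting these equal: −3p + 9 = 15p − 5 ⇒ −18p = -14 ⇒ p = 7/9, and the value is (-3)·(7/9) + 9 = 20/3.
For General C: with q = P(2), equating a1's and a2's payoffs gives −4q + 10 = 14q − 5 ⇒ q = 5/6.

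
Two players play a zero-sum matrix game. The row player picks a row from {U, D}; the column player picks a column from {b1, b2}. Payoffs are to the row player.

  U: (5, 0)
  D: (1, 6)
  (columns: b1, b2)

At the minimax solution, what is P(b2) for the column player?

2/5

Row minima: U → 0, D → 1; maximin = 1.
Column maxima: b1 → 5, b2 → 6; minimax = 5.
1 ≠ 5, so there is no saddle point; optimal play is mixed.
Let the row player play U with probability p. Expected payoff against b1: 5p + 1(1−p) = 4p + 1; against b2: 0p + 6(1−p) = −6p + 6.
Setting these equal: 4p + 1 = −6p + 6 ⇒ 10p = 5 ⇒ p = 1/2, and the value is (4)·(1/2) + 1 = 3.
For the column player: with q = P(b1), equating U's and D's payoffs gives 5q = −5q + 6 ⇒ q = 3/5.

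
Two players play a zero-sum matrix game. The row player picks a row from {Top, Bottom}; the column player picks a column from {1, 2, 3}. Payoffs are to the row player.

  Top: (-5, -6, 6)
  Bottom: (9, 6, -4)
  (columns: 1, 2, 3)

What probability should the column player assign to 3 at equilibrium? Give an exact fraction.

6/11

Row minima: Top → -6, Bottom → -4; maximin = -4.
Column maxima: 1 → 9, 2 → 6, 3 → 6; minimax = 6.
-4 ≠ 6, so there is no saddle point; optimal play is mixed.
1 is strictly dominated by 2 (it gives the row player strictly more in every row), so the column player never plays it.
On the remaining 2×2 (Top, Bottom vs 2, 3):
Let the row player play Top with probability p. Expected payoff against 2: (-6)p + 6(1−p) = −12p + 6; against 3: 6p + (-4)(1−p) = 10p − 4.
Setting these equal: −12p + 6 = 10p − 4 ⇒ −22p = -10 ⇒ p = 5/11, and the value is (-12)·(5/11) + 6 = 6/11.
For the column player: with q = P(2), equating Top's and Bottom's payoffs gives −12q + 6 = 10q − 4 ⇒ q = 5/11.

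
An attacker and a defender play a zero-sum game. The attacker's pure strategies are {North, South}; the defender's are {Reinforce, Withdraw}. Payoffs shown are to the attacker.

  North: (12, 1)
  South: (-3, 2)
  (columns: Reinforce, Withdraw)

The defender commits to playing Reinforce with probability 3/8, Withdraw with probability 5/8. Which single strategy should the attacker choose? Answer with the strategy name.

Expected payoff of North: (3/8)·12 + (5/8)·1 = 41/8.
Expected payoff of South: (3/8)·(-3) + (5/8)·2 = 1/8.
The largest is 41/8, so the attacker's best response is North.

North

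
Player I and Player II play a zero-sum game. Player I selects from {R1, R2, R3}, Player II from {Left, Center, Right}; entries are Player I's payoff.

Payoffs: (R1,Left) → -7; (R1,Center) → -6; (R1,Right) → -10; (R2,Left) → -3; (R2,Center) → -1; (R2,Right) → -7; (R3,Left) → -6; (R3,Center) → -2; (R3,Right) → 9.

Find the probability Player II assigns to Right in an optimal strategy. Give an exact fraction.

3/19

Row minima: R1 → -10, R2 → -7, R3 → -6; maximin = -6.
Column maxima: Left → -3, Center → -1, Right → 9; minimax = -3.
-6 ≠ -3, so there is no saddle point; optimal play is mixed.
R1 is strictly dominated by R2, so Player I never plays it.
Center is strictly dominated by Left (it gives Player I strictly more in every row), so Player II never plays it.
On the remaining 2×2 (R2, R3 vs Left, Right):
Let Player I play R2 with probability p. Expected payoff against Left: (-3)p + (-6)(1−p) = 3p − 6; against Right: (-7)p + 9(1−p) = −16p + 9.
Setting these equal: 3p − 6 = −16p + 9 ⇒ 19p = 15 ⇒ p = 15/19, and the value is (3)·(15/19) − 6 = -69/19.
For Player II: with q = P(Left), equating R2's and R3's payoffs gives 4q − 7 = −15q + 9 ⇒ q = 16/19.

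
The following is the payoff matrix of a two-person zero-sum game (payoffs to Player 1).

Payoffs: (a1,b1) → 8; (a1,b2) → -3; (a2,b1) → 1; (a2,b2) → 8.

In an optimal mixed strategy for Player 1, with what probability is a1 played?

7/18

Row minima: a1 → -3, a2 → 1; maximin = 1.
Column maxima: b1 → 8, b2 → 8; minimax = 8.
1 ≠ 8, so there is no saddle point; optimal play is mixed.
Let Player 1 play a1 with probability p. Expected payoff against b1: 8p + 1(1−p) = 7p + 1; against b2: (-3)p + 8(1−p) = −11p + 8.
Setting these equal: 7p + 1 = −11p + 8 ⇒ 18p = 7 ⇒ p = 7/18, and the value is (7)·(7/18) + 1 = 67/18.
For Player 2: with q = P(b1), equating a1's and a2's payoffs gives 11q − 3 = −7q + 8 ⇒ q = 11/18.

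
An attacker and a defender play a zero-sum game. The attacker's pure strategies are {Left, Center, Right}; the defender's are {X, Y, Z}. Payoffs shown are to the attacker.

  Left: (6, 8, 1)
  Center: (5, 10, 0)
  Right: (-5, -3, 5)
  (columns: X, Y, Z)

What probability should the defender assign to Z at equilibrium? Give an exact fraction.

11/15

Row minima: Left → 1, Center → 0, Right → -5; maximin = 1.
Column maxima: X → 6, Y → 10, Z → 5; minimax = 5.
1 ≠ 5, so there is no saddle point; optimal play is mixed.
Y is strictly dominated by X (it gives the attacker strictly more in every row), so the defender never plays it.
With Y eliminated, Center is strictly dominated by Left (Left gives the attacker strictly more in every remaining column), so the attacker never plays it.
On the remaining 2×2 (Left, Right vs X, Z):
Let the attacker play Left with probability p. Expected payoff against X: 6p + (-5)(1−p) = 11p − 5; against Z: 1p + 5(1−p) = −4p + 5.
Setting these equal: 11p − 5 = −4p + 5 ⇒ 15p = 10 ⇒ p = 2/3, and the value is (11)·(2/3) − 5 = 7/3.
For the defender: with q = P(X), equating Left's and Right's payoffs gives 5q + 1 = −10q + 5 ⇒ q = 4/15.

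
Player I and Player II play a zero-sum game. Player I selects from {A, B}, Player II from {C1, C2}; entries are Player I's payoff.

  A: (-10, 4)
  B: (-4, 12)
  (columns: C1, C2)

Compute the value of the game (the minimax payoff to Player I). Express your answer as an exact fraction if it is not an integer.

-4

Row minima: A → -10, B → -4; maximin = -4.
Column maxima: C1 → -4, C2 → 12; minimax = -4.
Since maximin = minimax = -4, there is a saddle point and the value is -4.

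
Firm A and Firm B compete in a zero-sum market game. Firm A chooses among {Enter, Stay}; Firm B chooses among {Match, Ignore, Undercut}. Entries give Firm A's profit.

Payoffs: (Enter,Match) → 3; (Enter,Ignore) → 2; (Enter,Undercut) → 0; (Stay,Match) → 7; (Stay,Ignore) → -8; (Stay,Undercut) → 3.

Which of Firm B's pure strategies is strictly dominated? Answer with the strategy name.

Ignore holds Firm A's payoff strictly below Match in every row: 2 < 3, -8 < 7.
So Match is strictly dominated for Firm B.

Match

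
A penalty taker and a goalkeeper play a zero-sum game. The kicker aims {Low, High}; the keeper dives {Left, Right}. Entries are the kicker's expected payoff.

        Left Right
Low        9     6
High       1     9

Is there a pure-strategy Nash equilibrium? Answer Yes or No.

Row minima: Low → 6, High → 1; maximin = 6.
Column maxima: Left → 9, Right → 9; minimax = 9.
6 ≠ 9, so no pure-strategy equilibrium exists.

No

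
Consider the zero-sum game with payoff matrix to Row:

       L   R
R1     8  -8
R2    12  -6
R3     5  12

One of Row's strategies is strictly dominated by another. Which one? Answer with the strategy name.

R1

R2 gives a strictly higher payoff than R1 against every column: 12 > 8, -6 > -8.
So R1 is strictly dominated and Row never plays it.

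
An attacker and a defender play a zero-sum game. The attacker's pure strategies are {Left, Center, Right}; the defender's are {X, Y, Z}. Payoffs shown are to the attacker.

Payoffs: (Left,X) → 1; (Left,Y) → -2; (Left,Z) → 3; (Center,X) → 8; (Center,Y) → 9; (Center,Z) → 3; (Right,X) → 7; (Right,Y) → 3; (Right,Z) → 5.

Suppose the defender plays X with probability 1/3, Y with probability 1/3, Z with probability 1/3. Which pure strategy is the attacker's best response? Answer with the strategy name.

Center

Expected payoff of Left: (1/3)·1 + (1/3)·(-2) + (1/3)·3 = 2/3.
Expected payoff of Center: (1/3)·8 + (1/3)·9 + (1/3)·3 = 20/3.
Expected payoff of Right: (1/3)·7 + (1/3)·3 + (1/3)·5 = 5.
The largest is 20/3, so the attacker's best response is Center.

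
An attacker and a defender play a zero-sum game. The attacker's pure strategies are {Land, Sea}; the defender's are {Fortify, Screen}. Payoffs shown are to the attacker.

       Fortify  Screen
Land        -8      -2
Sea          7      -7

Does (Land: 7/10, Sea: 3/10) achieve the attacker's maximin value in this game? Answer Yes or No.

Against Fortify this mix gives (7/10)·(-8) + (3/10)·7 = -7/2.
Against Screen this mix gives (7/10)·(-2) + (3/10)·(-7) = -7/2.
All of the defender's active replies (Fortify, Screen) yield -7/2, and no column does worse for the attacker. The mix makes the defender indifferent and guarantees -7/2, so it is optimal.

Yes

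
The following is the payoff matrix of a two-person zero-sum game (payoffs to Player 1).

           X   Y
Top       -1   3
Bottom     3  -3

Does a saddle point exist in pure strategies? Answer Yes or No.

No

Row minima: Top → -1, Bottom → -3; maximin = -1.
Column maxima: X → 3, Y → 3; minimax = 3.
-1 ≠ 3, so no pure-strategy equilibrium exists.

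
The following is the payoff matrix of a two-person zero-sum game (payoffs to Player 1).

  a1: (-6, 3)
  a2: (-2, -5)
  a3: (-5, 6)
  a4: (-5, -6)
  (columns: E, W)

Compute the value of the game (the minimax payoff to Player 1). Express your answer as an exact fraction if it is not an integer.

-37/14

Row minima: a1 → -6, a2 → -5, a3 → -5, a4 → -6; maximin = -5.
Column maxima: E → -2, W → 6; minimax = -2.
-5 ≠ -2, so there is no saddle point; optimal play is mixed.
a1 is strictly dominated by a3, so Player 1 never plays it.
a4 is strictly dominated by a2, so Player 1 never plays it.
On the remaining 2×2 (a2, a3 vs E, W):
Let Player 1 play a2 with probability p. Expected payoff against E: (-2)p + (-5)(1−p) = 3p − 5; against W: (-5)p + 6(1−p) = −11p + 6.
Setting these equal: 3p − 5 = −11p + 6 ⇒ 14p = 11 ⇒ p = 11/14, and the value is (3)·(11/14) − 5 = -37/14.
For Player 2: with q = P(E), equating a2's and a3's payoffs gives 3q − 5 = −11q + 6 ⇒ q = 11/14.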